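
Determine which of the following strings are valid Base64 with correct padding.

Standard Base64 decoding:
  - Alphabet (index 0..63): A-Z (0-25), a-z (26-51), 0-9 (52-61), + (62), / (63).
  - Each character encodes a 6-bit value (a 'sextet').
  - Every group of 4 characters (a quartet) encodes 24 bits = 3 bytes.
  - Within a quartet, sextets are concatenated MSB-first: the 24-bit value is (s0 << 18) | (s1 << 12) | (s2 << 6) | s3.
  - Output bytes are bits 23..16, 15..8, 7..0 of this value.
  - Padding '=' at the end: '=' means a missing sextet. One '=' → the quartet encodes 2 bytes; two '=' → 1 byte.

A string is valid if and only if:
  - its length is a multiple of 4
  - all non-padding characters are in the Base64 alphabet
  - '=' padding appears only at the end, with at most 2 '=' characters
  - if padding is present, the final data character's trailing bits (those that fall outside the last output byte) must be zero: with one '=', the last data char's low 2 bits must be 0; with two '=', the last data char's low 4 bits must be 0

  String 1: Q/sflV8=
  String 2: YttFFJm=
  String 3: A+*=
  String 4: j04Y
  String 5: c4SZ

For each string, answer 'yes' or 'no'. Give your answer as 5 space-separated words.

String 1: 'Q/sflV8=' → valid
String 2: 'YttFFJm=' → invalid (bad trailing bits)
String 3: 'A+*=' → invalid (bad char(s): ['*'])
String 4: 'j04Y' → valid
String 5: 'c4SZ' → valid

Answer: yes no no yes yes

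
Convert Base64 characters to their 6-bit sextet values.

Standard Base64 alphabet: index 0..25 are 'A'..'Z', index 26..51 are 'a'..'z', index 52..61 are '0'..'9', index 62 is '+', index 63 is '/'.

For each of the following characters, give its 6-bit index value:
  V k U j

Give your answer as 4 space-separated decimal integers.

'V': A..Z range, ord('V') − ord('A') = 21
'k': a..z range, 26 + ord('k') − ord('a') = 36
'U': A..Z range, ord('U') − ord('A') = 20
'j': a..z range, 26 + ord('j') − ord('a') = 35

Answer: 21 36 20 35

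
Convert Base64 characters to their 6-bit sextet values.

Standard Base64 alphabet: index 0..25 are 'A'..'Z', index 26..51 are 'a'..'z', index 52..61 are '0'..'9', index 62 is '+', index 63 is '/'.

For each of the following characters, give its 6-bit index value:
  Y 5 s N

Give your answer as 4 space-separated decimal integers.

Answer: 24 57 44 13

Derivation:
'Y': A..Z range, ord('Y') − ord('A') = 24
'5': 0..9 range, 52 + ord('5') − ord('0') = 57
's': a..z range, 26 + ord('s') − ord('a') = 44
'N': A..Z range, ord('N') − ord('A') = 13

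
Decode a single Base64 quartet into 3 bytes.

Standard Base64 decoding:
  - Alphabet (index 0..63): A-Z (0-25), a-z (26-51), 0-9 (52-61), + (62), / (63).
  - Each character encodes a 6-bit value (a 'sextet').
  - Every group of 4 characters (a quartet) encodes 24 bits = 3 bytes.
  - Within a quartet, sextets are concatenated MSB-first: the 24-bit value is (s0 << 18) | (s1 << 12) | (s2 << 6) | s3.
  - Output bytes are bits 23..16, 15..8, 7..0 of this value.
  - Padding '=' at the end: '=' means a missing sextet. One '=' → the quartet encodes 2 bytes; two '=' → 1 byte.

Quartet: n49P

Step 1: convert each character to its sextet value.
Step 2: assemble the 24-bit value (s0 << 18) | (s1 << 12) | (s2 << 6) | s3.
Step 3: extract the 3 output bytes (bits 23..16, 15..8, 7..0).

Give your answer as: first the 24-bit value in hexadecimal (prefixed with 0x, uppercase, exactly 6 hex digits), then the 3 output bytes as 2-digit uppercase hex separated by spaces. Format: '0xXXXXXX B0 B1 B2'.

Sextets: n=39, 4=56, 9=61, P=15
24-bit: (39<<18) | (56<<12) | (61<<6) | 15
      = 0x9C0000 | 0x038000 | 0x000F40 | 0x00000F
      = 0x9F8F4F
Bytes: (v>>16)&0xFF=9F, (v>>8)&0xFF=8F, v&0xFF=4F

Answer: 0x9F8F4F 9F 8F 4F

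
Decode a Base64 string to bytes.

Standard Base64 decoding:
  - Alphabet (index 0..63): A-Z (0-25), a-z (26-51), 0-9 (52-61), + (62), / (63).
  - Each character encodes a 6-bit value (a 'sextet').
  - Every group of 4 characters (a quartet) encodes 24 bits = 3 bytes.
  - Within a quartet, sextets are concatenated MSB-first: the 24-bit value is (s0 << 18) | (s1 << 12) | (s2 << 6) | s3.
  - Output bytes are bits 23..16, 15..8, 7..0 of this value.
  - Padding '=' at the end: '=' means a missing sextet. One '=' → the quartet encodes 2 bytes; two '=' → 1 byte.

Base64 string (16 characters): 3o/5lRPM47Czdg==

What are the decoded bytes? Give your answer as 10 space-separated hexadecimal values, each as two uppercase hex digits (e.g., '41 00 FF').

After char 0 ('3'=55): chars_in_quartet=1 acc=0x37 bytes_emitted=0
After char 1 ('o'=40): chars_in_quartet=2 acc=0xDE8 bytes_emitted=0
After char 2 ('/'=63): chars_in_quartet=3 acc=0x37A3F bytes_emitted=0
After char 3 ('5'=57): chars_in_quartet=4 acc=0xDE8FF9 -> emit DE 8F F9, reset; bytes_emitted=3
After char 4 ('l'=37): chars_in_quartet=1 acc=0x25 bytes_emitted=3
After char 5 ('R'=17): chars_in_quartet=2 acc=0x951 bytes_emitted=3
After char 6 ('P'=15): chars_in_quartet=3 acc=0x2544F bytes_emitted=3
After char 7 ('M'=12): chars_in_quartet=4 acc=0x9513CC -> emit 95 13 CC, reset; bytes_emitted=6
After char 8 ('4'=56): chars_in_quartet=1 acc=0x38 bytes_emitted=6
After char 9 ('7'=59): chars_in_quartet=2 acc=0xE3B bytes_emitted=6
After char 10 ('C'=2): chars_in_quartet=3 acc=0x38EC2 bytes_emitted=6
After char 11 ('z'=51): chars_in_quartet=4 acc=0xE3B0B3 -> emit E3 B0 B3, reset; bytes_emitted=9
After char 12 ('d'=29): chars_in_quartet=1 acc=0x1D bytes_emitted=9
After char 13 ('g'=32): chars_in_quartet=2 acc=0x760 bytes_emitted=9
Padding '==': partial quartet acc=0x760 -> emit 76; bytes_emitted=10

Answer: DE 8F F9 95 13 CC E3 B0 B3 76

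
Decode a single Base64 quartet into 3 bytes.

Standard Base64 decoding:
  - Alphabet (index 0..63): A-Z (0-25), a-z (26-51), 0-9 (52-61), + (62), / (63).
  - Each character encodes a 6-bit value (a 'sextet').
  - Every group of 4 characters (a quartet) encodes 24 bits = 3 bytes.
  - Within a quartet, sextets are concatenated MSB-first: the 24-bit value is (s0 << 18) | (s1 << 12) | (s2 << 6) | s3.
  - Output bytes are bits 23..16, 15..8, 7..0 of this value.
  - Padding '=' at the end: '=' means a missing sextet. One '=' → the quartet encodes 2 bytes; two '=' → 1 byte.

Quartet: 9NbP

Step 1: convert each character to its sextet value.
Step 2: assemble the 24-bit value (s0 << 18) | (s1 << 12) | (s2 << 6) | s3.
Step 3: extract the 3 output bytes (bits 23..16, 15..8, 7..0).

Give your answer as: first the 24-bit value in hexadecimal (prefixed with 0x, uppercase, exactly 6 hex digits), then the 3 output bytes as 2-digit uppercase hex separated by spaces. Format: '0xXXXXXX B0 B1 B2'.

Answer: 0xF4D6CF F4 D6 CF

Derivation:
Sextets: 9=61, N=13, b=27, P=15
24-bit: (61<<18) | (13<<12) | (27<<6) | 15
      = 0xF40000 | 0x00D000 | 0x0006C0 | 0x00000F
      = 0xF4D6CF
Bytes: (v>>16)&0xFF=F4, (v>>8)&0xFF=D6, v&0xFF=CF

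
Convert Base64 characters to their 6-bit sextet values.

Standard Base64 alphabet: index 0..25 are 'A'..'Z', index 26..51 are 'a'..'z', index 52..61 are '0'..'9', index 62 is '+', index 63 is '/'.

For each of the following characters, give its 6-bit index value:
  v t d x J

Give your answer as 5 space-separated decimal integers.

Answer: 47 45 29 49 9

Derivation:
'v': a..z range, 26 + ord('v') − ord('a') = 47
't': a..z range, 26 + ord('t') − ord('a') = 45
'd': a..z range, 26 + ord('d') − ord('a') = 29
'x': a..z range, 26 + ord('x') − ord('a') = 49
'J': A..Z range, ord('J') − ord('A') = 9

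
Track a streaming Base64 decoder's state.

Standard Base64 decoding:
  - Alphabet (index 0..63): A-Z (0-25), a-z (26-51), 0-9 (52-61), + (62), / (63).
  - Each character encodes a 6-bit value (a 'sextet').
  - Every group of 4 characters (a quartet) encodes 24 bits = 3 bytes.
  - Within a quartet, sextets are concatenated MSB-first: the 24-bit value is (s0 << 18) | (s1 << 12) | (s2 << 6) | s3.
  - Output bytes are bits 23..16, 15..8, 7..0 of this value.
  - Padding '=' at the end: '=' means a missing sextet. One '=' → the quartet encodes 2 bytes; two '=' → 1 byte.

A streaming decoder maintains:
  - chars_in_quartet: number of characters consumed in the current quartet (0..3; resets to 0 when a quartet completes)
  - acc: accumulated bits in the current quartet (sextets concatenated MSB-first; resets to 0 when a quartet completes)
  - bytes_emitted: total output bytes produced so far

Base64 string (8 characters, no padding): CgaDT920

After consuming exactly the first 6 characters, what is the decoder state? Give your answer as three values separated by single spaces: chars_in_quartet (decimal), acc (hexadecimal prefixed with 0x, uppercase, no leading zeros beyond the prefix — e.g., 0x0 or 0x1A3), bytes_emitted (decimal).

After char 0 ('C'=2): chars_in_quartet=1 acc=0x2 bytes_emitted=0
After char 1 ('g'=32): chars_in_quartet=2 acc=0xA0 bytes_emitted=0
After char 2 ('a'=26): chars_in_quartet=3 acc=0x281A bytes_emitted=0
After char 3 ('D'=3): chars_in_quartet=4 acc=0xA0683 -> emit 0A 06 83, reset; bytes_emitted=3
After char 4 ('T'=19): chars_in_quartet=1 acc=0x13 bytes_emitted=3
After char 5 ('9'=61): chars_in_quartet=2 acc=0x4FD bytes_emitted=3

Answer: 2 0x4FD 3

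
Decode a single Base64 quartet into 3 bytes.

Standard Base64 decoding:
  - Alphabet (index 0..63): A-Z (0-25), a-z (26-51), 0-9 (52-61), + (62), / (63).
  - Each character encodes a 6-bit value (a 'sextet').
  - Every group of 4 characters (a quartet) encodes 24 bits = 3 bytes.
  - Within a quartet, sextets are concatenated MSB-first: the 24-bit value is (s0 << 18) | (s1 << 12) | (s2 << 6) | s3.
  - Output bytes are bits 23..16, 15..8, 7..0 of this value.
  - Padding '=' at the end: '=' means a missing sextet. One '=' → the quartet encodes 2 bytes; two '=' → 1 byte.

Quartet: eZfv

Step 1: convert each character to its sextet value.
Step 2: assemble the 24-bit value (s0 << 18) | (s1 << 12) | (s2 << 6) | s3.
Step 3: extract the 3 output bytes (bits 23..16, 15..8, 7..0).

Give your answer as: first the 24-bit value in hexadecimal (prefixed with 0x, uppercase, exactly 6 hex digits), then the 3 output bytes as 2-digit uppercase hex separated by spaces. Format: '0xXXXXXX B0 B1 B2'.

Answer: 0x7997EF 79 97 EF

Derivation:
Sextets: e=30, Z=25, f=31, v=47
24-bit: (30<<18) | (25<<12) | (31<<6) | 47
      = 0x780000 | 0x019000 | 0x0007C0 | 0x00002F
      = 0x7997EF
Bytes: (v>>16)&0xFF=79, (v>>8)&0xFF=97, v&0xFF=EF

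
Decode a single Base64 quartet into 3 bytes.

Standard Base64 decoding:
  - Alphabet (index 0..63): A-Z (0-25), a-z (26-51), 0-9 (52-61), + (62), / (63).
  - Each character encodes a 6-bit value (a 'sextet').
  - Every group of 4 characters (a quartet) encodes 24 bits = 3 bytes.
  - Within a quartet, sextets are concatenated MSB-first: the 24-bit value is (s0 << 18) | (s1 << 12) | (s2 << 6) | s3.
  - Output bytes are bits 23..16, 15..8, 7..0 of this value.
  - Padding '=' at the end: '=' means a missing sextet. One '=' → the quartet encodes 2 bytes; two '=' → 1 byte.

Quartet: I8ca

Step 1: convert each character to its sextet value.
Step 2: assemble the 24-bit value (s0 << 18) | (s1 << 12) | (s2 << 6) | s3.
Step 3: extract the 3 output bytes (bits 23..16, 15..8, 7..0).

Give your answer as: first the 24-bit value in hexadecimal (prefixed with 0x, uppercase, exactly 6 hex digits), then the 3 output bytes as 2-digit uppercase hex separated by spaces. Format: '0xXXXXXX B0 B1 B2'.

Sextets: I=8, 8=60, c=28, a=26
24-bit: (8<<18) | (60<<12) | (28<<6) | 26
      = 0x200000 | 0x03C000 | 0x000700 | 0x00001A
      = 0x23C71A
Bytes: (v>>16)&0xFF=23, (v>>8)&0xFF=C7, v&0xFF=1A

Answer: 0x23C71A 23 C7 1A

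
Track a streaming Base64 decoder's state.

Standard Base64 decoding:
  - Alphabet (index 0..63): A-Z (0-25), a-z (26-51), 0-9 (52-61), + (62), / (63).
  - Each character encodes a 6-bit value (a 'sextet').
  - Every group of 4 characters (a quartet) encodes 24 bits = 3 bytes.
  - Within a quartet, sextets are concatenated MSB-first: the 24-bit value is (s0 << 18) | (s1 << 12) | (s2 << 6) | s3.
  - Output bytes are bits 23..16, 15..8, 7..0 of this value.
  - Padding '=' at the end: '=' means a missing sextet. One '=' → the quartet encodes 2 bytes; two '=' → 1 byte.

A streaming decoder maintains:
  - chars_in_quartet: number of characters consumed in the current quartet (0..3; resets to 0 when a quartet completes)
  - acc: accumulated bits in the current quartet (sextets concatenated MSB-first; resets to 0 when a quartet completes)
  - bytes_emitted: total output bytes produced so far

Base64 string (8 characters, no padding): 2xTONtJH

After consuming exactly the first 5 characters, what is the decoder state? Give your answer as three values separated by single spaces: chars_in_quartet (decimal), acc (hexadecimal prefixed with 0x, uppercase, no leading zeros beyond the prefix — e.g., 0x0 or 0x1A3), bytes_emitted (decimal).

After char 0 ('2'=54): chars_in_quartet=1 acc=0x36 bytes_emitted=0
After char 1 ('x'=49): chars_in_quartet=2 acc=0xDB1 bytes_emitted=0
After char 2 ('T'=19): chars_in_quartet=3 acc=0x36C53 bytes_emitted=0
After char 3 ('O'=14): chars_in_quartet=4 acc=0xDB14CE -> emit DB 14 CE, reset; bytes_emitted=3
After char 4 ('N'=13): chars_in_quartet=1 acc=0xD bytes_emitted=3

Answer: 1 0xD 3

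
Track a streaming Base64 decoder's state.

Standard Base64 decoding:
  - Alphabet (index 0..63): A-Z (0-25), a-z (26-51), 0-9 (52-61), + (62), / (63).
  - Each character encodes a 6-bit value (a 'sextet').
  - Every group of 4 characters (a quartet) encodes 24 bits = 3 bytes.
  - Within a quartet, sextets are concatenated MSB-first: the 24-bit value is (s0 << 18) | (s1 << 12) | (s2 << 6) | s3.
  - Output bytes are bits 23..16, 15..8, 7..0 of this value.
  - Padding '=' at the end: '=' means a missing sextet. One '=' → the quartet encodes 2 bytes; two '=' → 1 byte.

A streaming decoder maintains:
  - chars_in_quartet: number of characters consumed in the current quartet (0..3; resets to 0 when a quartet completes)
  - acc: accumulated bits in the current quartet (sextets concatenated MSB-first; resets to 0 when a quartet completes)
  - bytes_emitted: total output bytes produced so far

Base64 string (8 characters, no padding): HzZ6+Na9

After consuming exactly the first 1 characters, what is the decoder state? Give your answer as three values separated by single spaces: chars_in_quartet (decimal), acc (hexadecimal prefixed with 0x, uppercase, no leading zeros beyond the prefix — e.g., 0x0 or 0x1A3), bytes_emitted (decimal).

Answer: 1 0x7 0

Derivation:
After char 0 ('H'=7): chars_in_quartet=1 acc=0x7 bytes_emitted=0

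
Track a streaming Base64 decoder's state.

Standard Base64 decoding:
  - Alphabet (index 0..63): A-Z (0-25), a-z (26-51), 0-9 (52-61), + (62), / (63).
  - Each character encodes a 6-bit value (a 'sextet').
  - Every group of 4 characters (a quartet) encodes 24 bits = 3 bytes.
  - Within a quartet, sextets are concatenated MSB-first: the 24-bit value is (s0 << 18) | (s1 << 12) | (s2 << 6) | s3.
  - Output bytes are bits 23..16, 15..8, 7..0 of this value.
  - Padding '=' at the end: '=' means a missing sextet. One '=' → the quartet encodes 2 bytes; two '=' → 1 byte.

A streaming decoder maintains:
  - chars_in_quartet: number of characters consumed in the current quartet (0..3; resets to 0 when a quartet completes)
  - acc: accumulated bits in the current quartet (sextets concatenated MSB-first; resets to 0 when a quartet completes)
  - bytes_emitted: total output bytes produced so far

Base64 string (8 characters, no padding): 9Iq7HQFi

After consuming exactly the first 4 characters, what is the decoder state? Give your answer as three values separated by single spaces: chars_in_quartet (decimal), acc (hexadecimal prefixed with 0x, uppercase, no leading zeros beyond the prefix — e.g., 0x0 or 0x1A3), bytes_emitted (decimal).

After char 0 ('9'=61): chars_in_quartet=1 acc=0x3D bytes_emitted=0
After char 1 ('I'=8): chars_in_quartet=2 acc=0xF48 bytes_emitted=0
After char 2 ('q'=42): chars_in_quartet=3 acc=0x3D22A bytes_emitted=0
After char 3 ('7'=59): chars_in_quartet=4 acc=0xF48ABB -> emit F4 8A BB, reset; bytes_emitted=3

Answer: 0 0x0 3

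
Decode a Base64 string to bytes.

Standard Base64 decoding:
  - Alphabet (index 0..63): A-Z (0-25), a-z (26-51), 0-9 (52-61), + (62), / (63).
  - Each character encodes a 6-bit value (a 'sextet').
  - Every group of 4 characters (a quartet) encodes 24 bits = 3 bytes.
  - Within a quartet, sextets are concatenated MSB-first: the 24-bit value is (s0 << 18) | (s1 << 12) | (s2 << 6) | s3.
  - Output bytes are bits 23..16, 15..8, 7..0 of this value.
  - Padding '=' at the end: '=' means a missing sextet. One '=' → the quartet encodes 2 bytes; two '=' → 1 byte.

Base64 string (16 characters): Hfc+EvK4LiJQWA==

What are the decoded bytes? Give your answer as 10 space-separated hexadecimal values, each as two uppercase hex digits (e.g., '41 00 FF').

After char 0 ('H'=7): chars_in_quartet=1 acc=0x7 bytes_emitted=0
After char 1 ('f'=31): chars_in_quartet=2 acc=0x1DF bytes_emitted=0
After char 2 ('c'=28): chars_in_quartet=3 acc=0x77DC bytes_emitted=0
After char 3 ('+'=62): chars_in_quartet=4 acc=0x1DF73E -> emit 1D F7 3E, reset; bytes_emitted=3
After char 4 ('E'=4): chars_in_quartet=1 acc=0x4 bytes_emitted=3
After char 5 ('v'=47): chars_in_quartet=2 acc=0x12F bytes_emitted=3
After char 6 ('K'=10): chars_in_quartet=3 acc=0x4BCA bytes_emitted=3
After char 7 ('4'=56): chars_in_quartet=4 acc=0x12F2B8 -> emit 12 F2 B8, reset; bytes_emitted=6
After char 8 ('L'=11): chars_in_quartet=1 acc=0xB bytes_emitted=6
After char 9 ('i'=34): chars_in_quartet=2 acc=0x2E2 bytes_emitted=6
After char 10 ('J'=9): chars_in_quartet=3 acc=0xB889 bytes_emitted=6
After char 11 ('Q'=16): chars_in_quartet=4 acc=0x2E2250 -> emit 2E 22 50, reset; bytes_emitted=9
After char 12 ('W'=22): chars_in_quartet=1 acc=0x16 bytes_emitted=9
After char 13 ('A'=0): chars_in_quartet=2 acc=0x580 bytes_emitted=9
Padding '==': partial quartet acc=0x580 -> emit 58; bytes_emitted=10

Answer: 1D F7 3E 12 F2 B8 2E 22 50 58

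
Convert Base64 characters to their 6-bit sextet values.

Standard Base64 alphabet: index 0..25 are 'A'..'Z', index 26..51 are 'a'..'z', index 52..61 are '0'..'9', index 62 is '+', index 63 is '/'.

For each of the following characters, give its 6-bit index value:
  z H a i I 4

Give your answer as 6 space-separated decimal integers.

Answer: 51 7 26 34 8 56

Derivation:
'z': a..z range, 26 + ord('z') − ord('a') = 51
'H': A..Z range, ord('H') − ord('A') = 7
'a': a..z range, 26 + ord('a') − ord('a') = 26
'i': a..z range, 26 + ord('i') − ord('a') = 34
'I': A..Z range, ord('I') − ord('A') = 8
'4': 0..9 range, 52 + ord('4') − ord('0') = 56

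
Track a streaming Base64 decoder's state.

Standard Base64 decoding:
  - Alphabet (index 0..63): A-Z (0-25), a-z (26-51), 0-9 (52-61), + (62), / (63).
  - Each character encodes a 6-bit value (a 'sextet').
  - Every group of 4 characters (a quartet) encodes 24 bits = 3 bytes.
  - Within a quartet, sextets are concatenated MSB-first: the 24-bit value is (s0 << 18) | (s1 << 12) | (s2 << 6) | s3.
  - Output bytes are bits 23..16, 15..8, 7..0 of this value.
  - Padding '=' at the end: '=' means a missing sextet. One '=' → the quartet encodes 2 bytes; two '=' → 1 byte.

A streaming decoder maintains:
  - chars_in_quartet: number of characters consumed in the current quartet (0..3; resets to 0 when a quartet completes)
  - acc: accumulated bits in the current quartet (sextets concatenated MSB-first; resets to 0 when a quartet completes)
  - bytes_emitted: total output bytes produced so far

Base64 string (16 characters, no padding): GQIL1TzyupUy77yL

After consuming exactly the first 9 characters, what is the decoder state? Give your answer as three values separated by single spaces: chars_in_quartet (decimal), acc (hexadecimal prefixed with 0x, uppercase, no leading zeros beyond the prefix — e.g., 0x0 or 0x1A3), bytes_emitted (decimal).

After char 0 ('G'=6): chars_in_quartet=1 acc=0x6 bytes_emitted=0
After char 1 ('Q'=16): chars_in_quartet=2 acc=0x190 bytes_emitted=0
After char 2 ('I'=8): chars_in_quartet=3 acc=0x6408 bytes_emitted=0
After char 3 ('L'=11): chars_in_quartet=4 acc=0x19020B -> emit 19 02 0B, reset; bytes_emitted=3
After char 4 ('1'=53): chars_in_quartet=1 acc=0x35 bytes_emitted=3
After char 5 ('T'=19): chars_in_quartet=2 acc=0xD53 bytes_emitted=3
After char 6 ('z'=51): chars_in_quartet=3 acc=0x354F3 bytes_emitted=3
After char 7 ('y'=50): chars_in_quartet=4 acc=0xD53CF2 -> emit D5 3C F2, reset; bytes_emitted=6
After char 8 ('u'=46): chars_in_quartet=1 acc=0x2E bytes_emitted=6

Answer: 1 0x2E 6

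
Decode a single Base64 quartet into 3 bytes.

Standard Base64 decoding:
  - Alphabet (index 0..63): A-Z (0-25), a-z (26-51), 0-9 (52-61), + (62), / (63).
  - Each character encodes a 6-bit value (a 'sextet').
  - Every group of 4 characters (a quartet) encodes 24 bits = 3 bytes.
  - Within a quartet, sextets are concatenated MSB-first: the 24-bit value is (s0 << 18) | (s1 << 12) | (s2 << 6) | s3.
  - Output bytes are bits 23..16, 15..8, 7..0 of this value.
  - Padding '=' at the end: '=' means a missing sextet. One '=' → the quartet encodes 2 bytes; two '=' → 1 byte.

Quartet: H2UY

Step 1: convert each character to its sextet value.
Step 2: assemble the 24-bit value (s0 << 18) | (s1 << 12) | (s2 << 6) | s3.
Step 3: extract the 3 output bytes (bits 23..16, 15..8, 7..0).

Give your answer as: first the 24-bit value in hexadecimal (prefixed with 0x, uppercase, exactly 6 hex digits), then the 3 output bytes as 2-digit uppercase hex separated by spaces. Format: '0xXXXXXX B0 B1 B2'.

Answer: 0x1F6518 1F 65 18

Derivation:
Sextets: H=7, 2=54, U=20, Y=24
24-bit: (7<<18) | (54<<12) | (20<<6) | 24
      = 0x1C0000 | 0x036000 | 0x000500 | 0x000018
      = 0x1F6518
Bytes: (v>>16)&0xFF=1F, (v>>8)&0xFF=65, v&0xFF=18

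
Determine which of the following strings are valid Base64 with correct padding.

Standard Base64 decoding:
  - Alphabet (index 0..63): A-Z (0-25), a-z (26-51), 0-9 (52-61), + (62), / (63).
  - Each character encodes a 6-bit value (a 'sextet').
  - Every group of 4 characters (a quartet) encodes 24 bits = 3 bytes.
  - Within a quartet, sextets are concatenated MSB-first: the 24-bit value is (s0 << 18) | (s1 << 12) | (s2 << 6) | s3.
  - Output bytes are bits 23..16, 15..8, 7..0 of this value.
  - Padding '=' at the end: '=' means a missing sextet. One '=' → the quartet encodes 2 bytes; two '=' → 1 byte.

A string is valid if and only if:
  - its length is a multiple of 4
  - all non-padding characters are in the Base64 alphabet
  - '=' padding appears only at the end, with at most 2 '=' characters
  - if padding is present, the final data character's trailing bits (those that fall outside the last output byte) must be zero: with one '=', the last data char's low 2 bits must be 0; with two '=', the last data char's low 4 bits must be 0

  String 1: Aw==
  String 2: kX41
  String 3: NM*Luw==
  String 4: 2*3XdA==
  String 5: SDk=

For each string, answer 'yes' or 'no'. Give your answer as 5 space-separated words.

String 1: 'Aw==' → valid
String 2: 'kX41' → valid
String 3: 'NM*Luw==' → invalid (bad char(s): ['*'])
String 4: '2*3XdA==' → invalid (bad char(s): ['*'])
String 5: 'SDk=' → valid

Answer: yes yes no no yes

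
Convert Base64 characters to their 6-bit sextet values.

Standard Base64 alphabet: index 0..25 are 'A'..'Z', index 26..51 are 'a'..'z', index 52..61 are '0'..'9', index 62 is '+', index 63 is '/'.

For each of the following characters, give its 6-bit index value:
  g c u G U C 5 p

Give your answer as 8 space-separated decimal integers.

Answer: 32 28 46 6 20 2 57 41

Derivation:
'g': a..z range, 26 + ord('g') − ord('a') = 32
'c': a..z range, 26 + ord('c') − ord('a') = 28
'u': a..z range, 26 + ord('u') − ord('a') = 46
'G': A..Z range, ord('G') − ord('A') = 6
'U': A..Z range, ord('U') − ord('A') = 20
'C': A..Z range, ord('C') − ord('A') = 2
'5': 0..9 range, 52 + ord('5') − ord('0') = 57
'p': a..z range, 26 + ord('p') − ord('a') = 41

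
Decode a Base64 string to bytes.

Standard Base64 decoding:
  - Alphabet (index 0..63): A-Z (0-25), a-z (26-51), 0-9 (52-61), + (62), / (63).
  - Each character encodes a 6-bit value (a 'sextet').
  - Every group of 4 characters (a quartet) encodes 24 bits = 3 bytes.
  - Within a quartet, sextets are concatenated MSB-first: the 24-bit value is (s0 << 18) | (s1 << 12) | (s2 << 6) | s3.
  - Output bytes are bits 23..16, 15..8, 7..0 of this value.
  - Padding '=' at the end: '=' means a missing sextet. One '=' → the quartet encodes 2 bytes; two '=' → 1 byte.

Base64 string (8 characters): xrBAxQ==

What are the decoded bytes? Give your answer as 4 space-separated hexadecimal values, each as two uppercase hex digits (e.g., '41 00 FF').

Answer: C6 B0 40 C5

Derivation:
After char 0 ('x'=49): chars_in_quartet=1 acc=0x31 bytes_emitted=0
After char 1 ('r'=43): chars_in_quartet=2 acc=0xC6B bytes_emitted=0
After char 2 ('B'=1): chars_in_quartet=3 acc=0x31AC1 bytes_emitted=0
After char 3 ('A'=0): chars_in_quartet=4 acc=0xC6B040 -> emit C6 B0 40, reset; bytes_emitted=3
After char 4 ('x'=49): chars_in_quartet=1 acc=0x31 bytes_emitted=3
After char 5 ('Q'=16): chars_in_quartet=2 acc=0xC50 bytes_emitted=3
Padding '==': partial quartet acc=0xC50 -> emit C5; bytes_emitted=4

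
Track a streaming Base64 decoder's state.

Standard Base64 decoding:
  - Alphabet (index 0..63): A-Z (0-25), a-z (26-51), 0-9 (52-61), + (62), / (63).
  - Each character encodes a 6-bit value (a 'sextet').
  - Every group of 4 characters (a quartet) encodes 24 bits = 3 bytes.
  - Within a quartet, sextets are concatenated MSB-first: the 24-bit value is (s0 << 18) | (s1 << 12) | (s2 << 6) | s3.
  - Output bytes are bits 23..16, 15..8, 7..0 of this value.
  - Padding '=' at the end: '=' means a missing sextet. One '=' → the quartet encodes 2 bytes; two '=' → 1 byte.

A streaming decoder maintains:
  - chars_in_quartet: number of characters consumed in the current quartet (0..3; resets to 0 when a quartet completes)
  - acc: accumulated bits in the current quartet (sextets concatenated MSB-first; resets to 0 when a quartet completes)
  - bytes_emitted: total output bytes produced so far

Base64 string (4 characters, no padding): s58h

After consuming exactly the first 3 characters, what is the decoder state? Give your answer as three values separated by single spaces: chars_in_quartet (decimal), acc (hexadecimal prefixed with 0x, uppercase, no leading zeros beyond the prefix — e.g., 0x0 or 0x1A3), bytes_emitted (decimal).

After char 0 ('s'=44): chars_in_quartet=1 acc=0x2C bytes_emitted=0
After char 1 ('5'=57): chars_in_quartet=2 acc=0xB39 bytes_emitted=0
After char 2 ('8'=60): chars_in_quartet=3 acc=0x2CE7C bytes_emitted=0

Answer: 3 0x2CE7C 0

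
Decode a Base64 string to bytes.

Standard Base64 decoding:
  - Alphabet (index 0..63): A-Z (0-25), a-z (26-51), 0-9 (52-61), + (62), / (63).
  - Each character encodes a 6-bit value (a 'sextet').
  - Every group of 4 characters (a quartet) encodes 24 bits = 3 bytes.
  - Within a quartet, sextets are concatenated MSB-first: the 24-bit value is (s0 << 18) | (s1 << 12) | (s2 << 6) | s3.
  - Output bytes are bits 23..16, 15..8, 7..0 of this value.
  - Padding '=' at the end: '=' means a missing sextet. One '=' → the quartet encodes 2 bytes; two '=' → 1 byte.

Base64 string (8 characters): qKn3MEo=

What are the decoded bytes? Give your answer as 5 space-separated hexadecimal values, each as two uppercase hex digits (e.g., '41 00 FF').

Answer: A8 A9 F7 30 4A

Derivation:
After char 0 ('q'=42): chars_in_quartet=1 acc=0x2A bytes_emitted=0
After char 1 ('K'=10): chars_in_quartet=2 acc=0xA8A bytes_emitted=0
After char 2 ('n'=39): chars_in_quartet=3 acc=0x2A2A7 bytes_emitted=0
After char 3 ('3'=55): chars_in_quartet=4 acc=0xA8A9F7 -> emit A8 A9 F7, reset; bytes_emitted=3
After char 4 ('M'=12): chars_in_quartet=1 acc=0xC bytes_emitted=3
After char 5 ('E'=4): chars_in_quartet=2 acc=0x304 bytes_emitted=3
After char 6 ('o'=40): chars_in_quartet=3 acc=0xC128 bytes_emitted=3
Padding '=': partial quartet acc=0xC128 -> emit 30 4A; bytes_emitted=5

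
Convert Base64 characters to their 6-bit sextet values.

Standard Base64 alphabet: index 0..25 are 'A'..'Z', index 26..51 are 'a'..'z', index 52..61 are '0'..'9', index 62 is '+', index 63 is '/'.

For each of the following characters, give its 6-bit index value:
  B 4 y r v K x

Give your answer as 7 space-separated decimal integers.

Answer: 1 56 50 43 47 10 49

Derivation:
'B': A..Z range, ord('B') − ord('A') = 1
'4': 0..9 range, 52 + ord('4') − ord('0') = 56
'y': a..z range, 26 + ord('y') − ord('a') = 50
'r': a..z range, 26 + ord('r') − ord('a') = 43
'v': a..z range, 26 + ord('v') − ord('a') = 47
'K': A..Z range, ord('K') − ord('A') = 10
'x': a..z range, 26 + ord('x') − ord('a') = 49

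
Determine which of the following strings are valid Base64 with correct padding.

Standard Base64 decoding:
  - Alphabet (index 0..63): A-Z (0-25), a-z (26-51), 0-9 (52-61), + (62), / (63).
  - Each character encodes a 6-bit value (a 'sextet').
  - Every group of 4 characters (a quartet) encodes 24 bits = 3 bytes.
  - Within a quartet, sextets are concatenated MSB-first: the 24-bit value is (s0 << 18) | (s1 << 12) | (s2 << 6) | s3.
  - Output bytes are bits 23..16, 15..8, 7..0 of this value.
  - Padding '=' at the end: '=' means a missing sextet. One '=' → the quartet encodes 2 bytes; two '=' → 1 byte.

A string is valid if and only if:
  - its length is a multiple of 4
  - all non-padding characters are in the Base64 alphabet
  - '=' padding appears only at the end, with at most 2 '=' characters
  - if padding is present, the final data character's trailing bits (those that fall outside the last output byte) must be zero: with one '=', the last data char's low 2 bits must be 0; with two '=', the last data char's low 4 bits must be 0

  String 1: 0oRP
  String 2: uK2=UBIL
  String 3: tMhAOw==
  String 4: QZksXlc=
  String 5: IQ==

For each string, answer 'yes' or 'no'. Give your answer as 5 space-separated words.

Answer: yes no yes yes yes

Derivation:
String 1: '0oRP' → valid
String 2: 'uK2=UBIL' → invalid (bad char(s): ['=']; '=' in middle)
String 3: 'tMhAOw==' → valid
String 4: 'QZksXlc=' → valid
String 5: 'IQ==' → valid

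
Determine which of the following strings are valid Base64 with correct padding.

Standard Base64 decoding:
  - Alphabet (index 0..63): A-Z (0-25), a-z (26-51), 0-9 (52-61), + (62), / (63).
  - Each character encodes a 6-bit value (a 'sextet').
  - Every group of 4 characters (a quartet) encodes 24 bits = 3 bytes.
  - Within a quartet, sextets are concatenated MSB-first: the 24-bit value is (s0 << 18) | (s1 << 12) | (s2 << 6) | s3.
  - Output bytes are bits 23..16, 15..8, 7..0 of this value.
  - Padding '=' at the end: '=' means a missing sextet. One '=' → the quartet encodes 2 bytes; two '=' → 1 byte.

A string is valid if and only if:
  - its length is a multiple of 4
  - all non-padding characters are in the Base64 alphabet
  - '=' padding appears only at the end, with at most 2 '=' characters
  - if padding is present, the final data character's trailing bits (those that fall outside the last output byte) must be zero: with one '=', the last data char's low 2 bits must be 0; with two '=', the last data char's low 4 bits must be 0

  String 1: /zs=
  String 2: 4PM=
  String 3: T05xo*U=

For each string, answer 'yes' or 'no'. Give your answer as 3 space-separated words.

Answer: yes yes no

Derivation:
String 1: '/zs=' → valid
String 2: '4PM=' → valid
String 3: 'T05xo*U=' → invalid (bad char(s): ['*'])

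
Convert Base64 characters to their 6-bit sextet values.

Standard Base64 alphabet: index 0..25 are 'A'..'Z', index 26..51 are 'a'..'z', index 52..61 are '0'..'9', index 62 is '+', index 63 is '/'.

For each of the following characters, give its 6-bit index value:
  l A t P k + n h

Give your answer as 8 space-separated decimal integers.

Answer: 37 0 45 15 36 62 39 33

Derivation:
'l': a..z range, 26 + ord('l') − ord('a') = 37
'A': A..Z range, ord('A') − ord('A') = 0
't': a..z range, 26 + ord('t') − ord('a') = 45
'P': A..Z range, ord('P') − ord('A') = 15
'k': a..z range, 26 + ord('k') − ord('a') = 36
'+': index 62
'n': a..z range, 26 + ord('n') − ord('a') = 39
'h': a..z range, 26 + ord('h') − ord('a') = 33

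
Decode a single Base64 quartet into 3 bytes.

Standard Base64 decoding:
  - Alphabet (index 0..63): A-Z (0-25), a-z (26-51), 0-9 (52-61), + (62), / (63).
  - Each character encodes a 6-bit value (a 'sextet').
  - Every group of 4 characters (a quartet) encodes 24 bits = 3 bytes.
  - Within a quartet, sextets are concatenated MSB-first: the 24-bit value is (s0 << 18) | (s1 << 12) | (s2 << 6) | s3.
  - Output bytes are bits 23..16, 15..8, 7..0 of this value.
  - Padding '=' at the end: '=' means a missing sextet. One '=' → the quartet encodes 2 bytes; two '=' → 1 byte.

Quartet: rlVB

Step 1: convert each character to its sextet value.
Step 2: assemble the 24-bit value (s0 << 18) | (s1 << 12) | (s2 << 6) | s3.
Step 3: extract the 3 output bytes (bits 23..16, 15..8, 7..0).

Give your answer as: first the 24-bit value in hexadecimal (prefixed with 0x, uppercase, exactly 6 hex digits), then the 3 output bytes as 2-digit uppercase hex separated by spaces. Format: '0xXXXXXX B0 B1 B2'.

Answer: 0xAE5541 AE 55 41

Derivation:
Sextets: r=43, l=37, V=21, B=1
24-bit: (43<<18) | (37<<12) | (21<<6) | 1
      = 0xAC0000 | 0x025000 | 0x000540 | 0x000001
      = 0xAE5541
Bytes: (v>>16)&0xFF=AE, (v>>8)&0xFF=55, v&0xFF=41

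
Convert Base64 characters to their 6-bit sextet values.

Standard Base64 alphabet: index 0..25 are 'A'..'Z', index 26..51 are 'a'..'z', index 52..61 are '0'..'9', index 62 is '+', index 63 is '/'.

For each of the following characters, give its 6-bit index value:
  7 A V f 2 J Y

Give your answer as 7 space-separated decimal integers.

'7': 0..9 range, 52 + ord('7') − ord('0') = 59
'A': A..Z range, ord('A') − ord('A') = 0
'V': A..Z range, ord('V') − ord('A') = 21
'f': a..z range, 26 + ord('f') − ord('a') = 31
'2': 0..9 range, 52 + ord('2') − ord('0') = 54
'J': A..Z range, ord('J') − ord('A') = 9
'Y': A..Z range, ord('Y') − ord('A') = 24

Answer: 59 0 21 31 54 9 24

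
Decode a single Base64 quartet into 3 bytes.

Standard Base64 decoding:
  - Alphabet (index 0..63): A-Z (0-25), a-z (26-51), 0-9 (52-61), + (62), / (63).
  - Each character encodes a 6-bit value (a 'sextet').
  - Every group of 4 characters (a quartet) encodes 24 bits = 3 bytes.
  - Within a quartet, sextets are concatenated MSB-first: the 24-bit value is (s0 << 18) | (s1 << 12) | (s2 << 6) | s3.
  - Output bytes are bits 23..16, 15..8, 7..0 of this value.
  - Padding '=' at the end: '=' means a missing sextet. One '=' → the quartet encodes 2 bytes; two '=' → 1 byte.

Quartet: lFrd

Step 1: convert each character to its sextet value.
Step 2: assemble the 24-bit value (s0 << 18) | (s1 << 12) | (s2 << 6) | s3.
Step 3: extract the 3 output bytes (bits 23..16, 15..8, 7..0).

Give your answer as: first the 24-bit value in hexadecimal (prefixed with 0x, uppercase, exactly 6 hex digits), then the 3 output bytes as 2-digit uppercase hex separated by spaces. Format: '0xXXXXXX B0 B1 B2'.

Answer: 0x945ADD 94 5A DD

Derivation:
Sextets: l=37, F=5, r=43, d=29
24-bit: (37<<18) | (5<<12) | (43<<6) | 29
      = 0x940000 | 0x005000 | 0x000AC0 | 0x00001D
      = 0x945ADD
Bytes: (v>>16)&0xFF=94, (v>>8)&0xFF=5A, v&0xFF=DD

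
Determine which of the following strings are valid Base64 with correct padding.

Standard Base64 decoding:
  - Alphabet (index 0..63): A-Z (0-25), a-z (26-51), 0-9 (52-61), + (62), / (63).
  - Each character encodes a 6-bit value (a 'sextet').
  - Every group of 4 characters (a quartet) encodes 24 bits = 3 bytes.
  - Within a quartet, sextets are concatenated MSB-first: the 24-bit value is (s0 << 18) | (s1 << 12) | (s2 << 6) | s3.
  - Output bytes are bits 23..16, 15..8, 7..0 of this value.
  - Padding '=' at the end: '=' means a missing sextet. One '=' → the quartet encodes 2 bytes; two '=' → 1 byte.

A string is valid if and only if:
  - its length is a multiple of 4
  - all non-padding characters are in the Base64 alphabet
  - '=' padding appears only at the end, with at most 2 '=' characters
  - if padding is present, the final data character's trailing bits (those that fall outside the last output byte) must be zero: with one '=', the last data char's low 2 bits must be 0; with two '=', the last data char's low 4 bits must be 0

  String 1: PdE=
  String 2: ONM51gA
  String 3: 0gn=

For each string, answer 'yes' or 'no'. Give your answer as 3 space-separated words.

Answer: yes no no

Derivation:
String 1: 'PdE=' → valid
String 2: 'ONM51gA' → invalid (len=7 not mult of 4)
String 3: '0gn=' → invalid (bad trailing bits)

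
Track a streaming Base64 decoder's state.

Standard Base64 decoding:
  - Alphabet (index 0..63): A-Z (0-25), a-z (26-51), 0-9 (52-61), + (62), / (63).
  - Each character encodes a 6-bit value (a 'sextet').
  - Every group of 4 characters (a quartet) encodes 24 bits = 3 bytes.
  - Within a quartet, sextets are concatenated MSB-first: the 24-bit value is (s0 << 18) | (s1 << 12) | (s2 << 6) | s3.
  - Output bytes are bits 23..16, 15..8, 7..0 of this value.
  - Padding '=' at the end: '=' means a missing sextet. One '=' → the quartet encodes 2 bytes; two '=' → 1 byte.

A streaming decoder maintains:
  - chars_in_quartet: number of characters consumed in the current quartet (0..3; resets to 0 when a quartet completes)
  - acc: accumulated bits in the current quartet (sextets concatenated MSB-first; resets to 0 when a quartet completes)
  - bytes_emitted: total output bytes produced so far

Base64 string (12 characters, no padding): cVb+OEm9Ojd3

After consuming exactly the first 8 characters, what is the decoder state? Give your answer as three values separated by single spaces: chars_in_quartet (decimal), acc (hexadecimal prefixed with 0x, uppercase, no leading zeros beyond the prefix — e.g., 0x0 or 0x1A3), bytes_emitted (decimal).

Answer: 0 0x0 6

Derivation:
After char 0 ('c'=28): chars_in_quartet=1 acc=0x1C bytes_emitted=0
After char 1 ('V'=21): chars_in_quartet=2 acc=0x715 bytes_emitted=0
After char 2 ('b'=27): chars_in_quartet=3 acc=0x1C55B bytes_emitted=0
After char 3 ('+'=62): chars_in_quartet=4 acc=0x7156FE -> emit 71 56 FE, reset; bytes_emitted=3
After char 4 ('O'=14): chars_in_quartet=1 acc=0xE bytes_emitted=3
After char 5 ('E'=4): chars_in_quartet=2 acc=0x384 bytes_emitted=3
After char 6 ('m'=38): chars_in_quartet=3 acc=0xE126 bytes_emitted=3
After char 7 ('9'=61): chars_in_quartet=4 acc=0x3849BD -> emit 38 49 BD, reset; bytes_emitted=6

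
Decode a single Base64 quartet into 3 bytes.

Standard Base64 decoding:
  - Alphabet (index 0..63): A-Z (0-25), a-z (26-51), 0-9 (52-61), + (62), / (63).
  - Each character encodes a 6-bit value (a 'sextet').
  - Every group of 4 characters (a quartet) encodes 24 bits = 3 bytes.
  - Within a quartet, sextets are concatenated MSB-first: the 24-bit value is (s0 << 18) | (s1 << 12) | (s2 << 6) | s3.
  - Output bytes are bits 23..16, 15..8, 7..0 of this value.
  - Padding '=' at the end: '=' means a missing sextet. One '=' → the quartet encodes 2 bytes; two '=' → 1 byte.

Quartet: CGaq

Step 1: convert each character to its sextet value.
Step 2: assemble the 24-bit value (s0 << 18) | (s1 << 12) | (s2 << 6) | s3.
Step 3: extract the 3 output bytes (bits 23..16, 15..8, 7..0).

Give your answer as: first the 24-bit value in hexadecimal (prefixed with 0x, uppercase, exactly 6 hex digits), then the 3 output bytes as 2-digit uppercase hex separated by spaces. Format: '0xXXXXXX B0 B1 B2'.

Answer: 0x0866AA 08 66 AA

Derivation:
Sextets: C=2, G=6, a=26, q=42
24-bit: (2<<18) | (6<<12) | (26<<6) | 42
      = 0x080000 | 0x006000 | 0x000680 | 0x00002A
      = 0x0866AA
Bytes: (v>>16)&0xFF=08, (v>>8)&0xFF=66, v&0xFF=AA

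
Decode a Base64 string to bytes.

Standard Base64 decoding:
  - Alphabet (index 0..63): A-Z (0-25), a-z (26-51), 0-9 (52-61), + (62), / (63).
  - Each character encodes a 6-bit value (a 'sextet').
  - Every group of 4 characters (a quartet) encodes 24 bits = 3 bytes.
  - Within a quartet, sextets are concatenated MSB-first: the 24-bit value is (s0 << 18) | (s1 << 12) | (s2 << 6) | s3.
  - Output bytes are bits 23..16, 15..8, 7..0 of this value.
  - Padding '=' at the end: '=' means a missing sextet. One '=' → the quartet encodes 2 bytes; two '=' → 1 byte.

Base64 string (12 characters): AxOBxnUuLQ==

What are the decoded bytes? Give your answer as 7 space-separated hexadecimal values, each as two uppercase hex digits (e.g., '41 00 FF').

After char 0 ('A'=0): chars_in_quartet=1 acc=0x0 bytes_emitted=0
After char 1 ('x'=49): chars_in_quartet=2 acc=0x31 bytes_emitted=0
After char 2 ('O'=14): chars_in_quartet=3 acc=0xC4E bytes_emitted=0
After char 3 ('B'=1): chars_in_quartet=4 acc=0x31381 -> emit 03 13 81, reset; bytes_emitted=3
After char 4 ('x'=49): chars_in_quartet=1 acc=0x31 bytes_emitted=3
After char 5 ('n'=39): chars_in_quartet=2 acc=0xC67 bytes_emitted=3
After char 6 ('U'=20): chars_in_quartet=3 acc=0x319D4 bytes_emitted=3
After char 7 ('u'=46): chars_in_quartet=4 acc=0xC6752E -> emit C6 75 2E, reset; bytes_emitted=6
After char 8 ('L'=11): chars_in_quartet=1 acc=0xB bytes_emitted=6
After char 9 ('Q'=16): chars_in_quartet=2 acc=0x2D0 bytes_emitted=6
Padding '==': partial quartet acc=0x2D0 -> emit 2D; bytes_emitted=7

Answer: 03 13 81 C6 75 2E 2D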